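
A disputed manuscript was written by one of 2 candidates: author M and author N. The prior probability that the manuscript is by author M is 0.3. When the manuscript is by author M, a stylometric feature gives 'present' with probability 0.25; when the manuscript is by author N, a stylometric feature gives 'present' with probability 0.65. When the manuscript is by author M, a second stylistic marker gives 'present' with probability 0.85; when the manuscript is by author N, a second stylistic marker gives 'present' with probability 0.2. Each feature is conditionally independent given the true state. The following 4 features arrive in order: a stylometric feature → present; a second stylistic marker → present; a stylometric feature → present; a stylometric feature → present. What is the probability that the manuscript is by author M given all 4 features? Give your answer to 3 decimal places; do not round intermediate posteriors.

After a stylometric feature='present': P(author M) = 0.25·0.3000 / (0.25·0.3000 + 0.65·0.7000) ≈ 0.1415
After a second stylistic marker='present': P(author M) = 0.85·0.1415 / (0.85·0.1415 + 0.2·0.8585) ≈ 0.4120
After a stylometric feature='present': P(author M) = 0.25·0.4120 / (0.25·0.4120 + 0.65·0.5880) ≈ 0.2123
After a stylometric feature='present': P(author M) = 0.25·0.2123 / (0.25·0.2123 + 0.65·0.7877) ≈ 0.0939

0.094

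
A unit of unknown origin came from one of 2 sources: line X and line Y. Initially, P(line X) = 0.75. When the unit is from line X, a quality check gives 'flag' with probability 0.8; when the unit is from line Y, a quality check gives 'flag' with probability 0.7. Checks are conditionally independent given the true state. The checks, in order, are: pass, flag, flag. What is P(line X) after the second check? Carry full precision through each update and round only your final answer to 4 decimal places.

Each posterior becomes the prior for the next update.
After 'pass': P(line X) = 0.2·0.7500 / (0.2·0.7500 + 0.3·0.2500) ≈ 0.6667
After 'flag': P(line X) = 0.8·0.6667 / (0.8·0.6667 + 0.7·0.3333) ≈ 0.6957

0.6957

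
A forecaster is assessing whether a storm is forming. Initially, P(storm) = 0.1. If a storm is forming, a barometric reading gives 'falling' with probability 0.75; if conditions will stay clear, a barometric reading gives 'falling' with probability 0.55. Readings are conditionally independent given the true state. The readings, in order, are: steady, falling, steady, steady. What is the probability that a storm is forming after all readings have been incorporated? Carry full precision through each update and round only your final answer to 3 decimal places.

0.025

After 'steady': P(storm) = 0.25·0.1000 / (0.25·0.1000 + 0.45·0.9000) ≈ 0.0581
After 'falling': P(storm) = 0.75·0.0581 / (0.75·0.0581 + 0.55·0.9419) ≈ 0.0776
After 'steady': P(storm) = 0.25·0.0776 / (0.25·0.0776 + 0.45·0.9224) ≈ 0.0447
After 'steady': P(storm) = 0.25·0.0447 / (0.25·0.0447 + 0.45·0.9553) ≈ 0.0253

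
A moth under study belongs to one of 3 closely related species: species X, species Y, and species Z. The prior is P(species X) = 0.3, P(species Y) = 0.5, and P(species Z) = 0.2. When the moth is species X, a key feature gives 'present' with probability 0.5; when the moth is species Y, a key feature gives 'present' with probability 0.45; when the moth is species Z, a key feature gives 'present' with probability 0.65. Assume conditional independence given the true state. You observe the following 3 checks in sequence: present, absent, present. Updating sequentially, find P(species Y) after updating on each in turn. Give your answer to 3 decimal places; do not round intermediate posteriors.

After 'present': normaliser = 0.5·0.3000 + 0.45·0.5000 + 0.65·0.2000; P(species X) ≈ 0.2970, P(species Y) ≈ 0.4455, P(species Z) ≈ 0.2574
After 'absent': normaliser = 0.5·0.2970 + 0.55·0.4455 + 0.35·0.2574; P(species X) ≈ 0.3071, P(species Y) ≈ 0.5067, P(species Z) ≈ 0.1863
After 'present': normaliser = 0.5·0.3071 + 0.45·0.5067 + 0.65·0.1863; P(species X) ≈ 0.3055, P(species Y) ≈ 0.4536, P(species Z) ≈ 0.2409

0.454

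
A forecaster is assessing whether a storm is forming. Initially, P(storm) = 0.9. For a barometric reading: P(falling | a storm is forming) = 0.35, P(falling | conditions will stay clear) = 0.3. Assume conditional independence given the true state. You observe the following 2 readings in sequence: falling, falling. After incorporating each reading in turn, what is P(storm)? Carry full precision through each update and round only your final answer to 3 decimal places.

0.925

After 'falling': P(storm) = 0.35·0.9000 / (0.35·0.9000 + 0.3·0.1000) ≈ 0.9130
After 'falling': P(storm) = 0.35·0.9130 / (0.35·0.9130 + 0.3·0.0870) ≈ 0.9245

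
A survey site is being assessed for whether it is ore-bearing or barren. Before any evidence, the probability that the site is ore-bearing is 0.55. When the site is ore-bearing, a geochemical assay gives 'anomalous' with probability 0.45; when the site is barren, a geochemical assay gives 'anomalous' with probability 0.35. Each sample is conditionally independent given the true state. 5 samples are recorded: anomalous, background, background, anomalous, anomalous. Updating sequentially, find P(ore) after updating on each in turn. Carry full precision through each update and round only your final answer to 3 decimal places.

Apply Bayes' rule sequentially, carrying P(ore) forward.
After 'anomalous': P(ore) = 0.45·0.5500 / (0.45·0.5500 + 0.35·0.4500) ≈ 0.6111
After 'background': P(ore) = 0.55·0.6111 / (0.55·0.6111 + 0.65·0.3889) ≈ 0.5708
After 'background': P(ore) = 0.55·0.5708 / (0.55·0.5708 + 0.65·0.4292) ≈ 0.5294
After 'anomalous': P(ore) = 0.45·0.5294 / (0.45·0.5294 + 0.35·0.4706) ≈ 0.5913
After 'anomalous': P(ore) = 0.45·0.5913 / (0.45·0.5913 + 0.35·0.4087) ≈ 0.6503

0.650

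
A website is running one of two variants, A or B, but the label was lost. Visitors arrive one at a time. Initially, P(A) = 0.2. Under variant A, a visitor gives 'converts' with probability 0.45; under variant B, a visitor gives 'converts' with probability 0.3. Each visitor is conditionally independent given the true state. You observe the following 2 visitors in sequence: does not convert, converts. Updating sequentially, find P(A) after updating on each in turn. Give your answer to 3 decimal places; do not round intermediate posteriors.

0.228

Apply Bayes' rule sequentially, carrying P(A) forward.
After 'does not convert': P(A) = 0.55·0.2000 / (0.55·0.2000 + 0.7·0.8000) ≈ 0.1642
After 'converts': P(A) = 0.45·0.1642 / (0.45·0.1642 + 0.3·0.8358) ≈ 0.2276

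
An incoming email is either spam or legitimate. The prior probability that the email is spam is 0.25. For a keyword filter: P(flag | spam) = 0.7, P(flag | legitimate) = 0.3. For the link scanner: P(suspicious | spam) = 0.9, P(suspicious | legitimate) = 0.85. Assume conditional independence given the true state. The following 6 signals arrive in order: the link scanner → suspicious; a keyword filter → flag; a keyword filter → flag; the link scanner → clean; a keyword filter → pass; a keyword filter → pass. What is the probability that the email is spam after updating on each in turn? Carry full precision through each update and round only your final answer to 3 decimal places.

After the link scanner='suspicious': P(spam) = 0.9·0.2500 / (0.9·0.2500 + 0.85·0.7500) ≈ 0.2609
After a keyword filter='flag': P(spam) = 0.7·0.2609 / (0.7·0.2609 + 0.3·0.7391) ≈ 0.4516
After a keyword filter='flag': P(spam) = 0.7·0.4516 / (0.7·0.4516 + 0.3·0.5484) ≈ 0.6577
After the link scanner='clean': P(spam) = 0.1·0.6577 / (0.1·0.6577 + 0.15·0.3423) ≈ 0.5616
After a keyword filter='pass': P(spam) = 0.3·0.5616 / (0.3·0.5616 + 0.7·0.4384) ≈ 0.3544
After a keyword filter='pass': P(spam) = 0.3·0.3544 / (0.3·0.3544 + 0.7·0.6456) ≈ 0.1905

0.190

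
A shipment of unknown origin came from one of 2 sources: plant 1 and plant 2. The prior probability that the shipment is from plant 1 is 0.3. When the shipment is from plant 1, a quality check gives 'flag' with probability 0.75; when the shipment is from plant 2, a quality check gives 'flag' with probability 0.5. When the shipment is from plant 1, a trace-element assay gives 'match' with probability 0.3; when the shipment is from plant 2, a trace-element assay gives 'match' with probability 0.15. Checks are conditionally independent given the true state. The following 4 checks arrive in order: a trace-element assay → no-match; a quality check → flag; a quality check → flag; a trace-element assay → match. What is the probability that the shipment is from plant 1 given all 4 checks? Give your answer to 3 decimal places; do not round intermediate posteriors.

0.614

After a trace-element assay='no-match': P(plant 1) = 0.7·0.3000 / (0.7·0.3000 + 0.85·0.7000) ≈ 0.2609
After a quality check='flag': P(plant 1) = 0.75·0.2609 / (0.75·0.2609 + 0.5·0.7391) ≈ 0.3462
After a quality check='flag': P(plant 1) = 0.75·0.3462 / (0.75·0.3462 + 0.5·0.6538) ≈ 0.4426
After a trace-element assay='match': P(plant 1) = 0.3·0.4426 / (0.3·0.4426 + 0.15·0.5574) ≈ 0.6136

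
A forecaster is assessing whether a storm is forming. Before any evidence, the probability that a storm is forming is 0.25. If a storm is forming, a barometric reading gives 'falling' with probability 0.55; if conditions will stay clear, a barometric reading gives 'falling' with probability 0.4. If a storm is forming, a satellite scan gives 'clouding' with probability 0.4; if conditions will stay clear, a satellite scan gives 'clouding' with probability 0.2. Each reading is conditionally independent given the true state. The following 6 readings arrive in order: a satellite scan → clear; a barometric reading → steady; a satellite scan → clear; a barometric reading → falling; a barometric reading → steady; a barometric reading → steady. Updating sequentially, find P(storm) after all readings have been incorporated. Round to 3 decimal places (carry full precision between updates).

0.098

Apply Bayes' rule sequentially, carrying P(storm) forward.
After a satellite scan='clear': P(storm) = 0.6·0.2500 / (0.6·0.2500 + 0.8·0.7500) ≈ 0.2000
After a barometric reading='steady': P(storm) = 0.45·0.2000 / (0.45·0.2000 + 0.6·0.8000) ≈ 0.1579
After a satellite scan='clear': P(storm) = 0.6·0.1579 / (0.6·0.1579 + 0.8·0.8421) ≈ 0.1233
After a barometric reading='falling': P(storm) = 0.55·0.1233 / (0.55·0.1233 + 0.4·0.8767) ≈ 0.1620
After a barometric reading='steady': P(storm) = 0.45·0.1620 / (0.45·0.1620 + 0.6·0.8380) ≈ 0.1267
After a barometric reading='steady': P(storm) = 0.45·0.1267 / (0.45·0.1267 + 0.6·0.8733) ≈ 0.0981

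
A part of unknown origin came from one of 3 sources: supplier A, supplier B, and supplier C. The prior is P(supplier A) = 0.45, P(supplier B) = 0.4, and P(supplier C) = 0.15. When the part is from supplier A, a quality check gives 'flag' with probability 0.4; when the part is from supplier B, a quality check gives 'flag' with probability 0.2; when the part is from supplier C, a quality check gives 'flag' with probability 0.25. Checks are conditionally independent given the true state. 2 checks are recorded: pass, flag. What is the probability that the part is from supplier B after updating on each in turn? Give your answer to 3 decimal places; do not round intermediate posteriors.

0.320

After 'pass': normaliser = 0.6·0.4500 + 0.8·0.4000 + 0.75·0.1500; P(supplier A) ≈ 0.3843, P(supplier B) ≈ 0.4555, P(supplier C) ≈ 0.1601
After 'flag': normaliser = 0.4·0.3843 + 0.2·0.4555 + 0.25·0.1601; P(supplier A) ≈ 0.5397, P(supplier B) ≈ 0.3198, P(supplier C) ≈ 0.1405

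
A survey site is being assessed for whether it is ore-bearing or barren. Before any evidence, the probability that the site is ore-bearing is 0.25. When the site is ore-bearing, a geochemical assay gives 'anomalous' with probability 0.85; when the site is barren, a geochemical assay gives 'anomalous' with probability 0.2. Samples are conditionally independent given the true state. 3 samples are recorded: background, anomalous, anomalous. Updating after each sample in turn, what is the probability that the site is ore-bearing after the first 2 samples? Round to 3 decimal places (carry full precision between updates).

After 'background': P(ore) = 0.15·0.2500 / (0.15·0.2500 + 0.8·0.7500) ≈ 0.0588
After 'anomalous': P(ore) = 0.85·0.0588 / (0.85·0.0588 + 0.2·0.9412) ≈ 0.2099

0.210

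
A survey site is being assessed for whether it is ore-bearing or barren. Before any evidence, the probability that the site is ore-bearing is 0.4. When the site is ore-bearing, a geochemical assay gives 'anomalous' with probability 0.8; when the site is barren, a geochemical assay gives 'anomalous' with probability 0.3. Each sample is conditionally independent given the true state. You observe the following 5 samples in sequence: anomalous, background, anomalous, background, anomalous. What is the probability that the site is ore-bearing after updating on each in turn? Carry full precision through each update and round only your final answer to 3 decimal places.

0.508

Each posterior becomes the prior for the next update.
After 'anomalous': P(ore) = 0.8·0.4000 / (0.8·0.4000 + 0.3·0.6000) ≈ 0.6400
After 'background': P(ore) = 0.2·0.6400 / (0.2·0.6400 + 0.7·0.3600) ≈ 0.3368
After 'anomalous': P(ore) = 0.8·0.3368 / (0.8·0.3368 + 0.3·0.6632) ≈ 0.5753
After 'background': P(ore) = 0.2·0.5753 / (0.2·0.5753 + 0.7·0.4247) ≈ 0.2790
After 'anomalous': P(ore) = 0.8·0.2790 / (0.8·0.2790 + 0.3·0.7210) ≈ 0.5079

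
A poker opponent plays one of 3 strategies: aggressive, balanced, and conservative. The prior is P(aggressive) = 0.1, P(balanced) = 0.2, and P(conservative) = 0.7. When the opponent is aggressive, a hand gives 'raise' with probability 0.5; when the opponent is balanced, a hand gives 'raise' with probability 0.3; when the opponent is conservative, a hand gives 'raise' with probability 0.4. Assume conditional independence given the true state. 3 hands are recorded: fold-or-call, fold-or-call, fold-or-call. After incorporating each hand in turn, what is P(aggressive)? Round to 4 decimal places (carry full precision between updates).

0.0538

After 'fold-or-call': normaliser = 0.5·0.1000 + 0.7·0.2000 + 0.6·0.7000; P(aggressive) ≈ 0.0820, P(balanced) ≈ 0.2295, P(conservative) ≈ 0.6885
After 'fold-or-call': normaliser = 0.5·0.0820 + 0.7·0.2295 + 0.6·0.6885; P(aggressive) ≈ 0.0667, P(balanced) ≈ 0.2613, P(conservative) ≈ 0.6720
After 'fold-or-call': normaliser = 0.5·0.0667 + 0.7·0.2613 + 0.6·0.6720; P(aggressive) ≈ 0.0538, P(balanced) ≈ 0.2953, P(conservative) ≈ 0.6509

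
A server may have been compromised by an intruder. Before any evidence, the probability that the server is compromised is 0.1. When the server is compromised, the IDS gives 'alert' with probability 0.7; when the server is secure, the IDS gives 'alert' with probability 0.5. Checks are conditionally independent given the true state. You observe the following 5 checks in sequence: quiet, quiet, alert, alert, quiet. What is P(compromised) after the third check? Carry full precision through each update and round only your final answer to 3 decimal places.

After 'quiet': P(compromised) = 0.3·0.1000 / (0.3·0.1000 + 0.5·0.9000) ≈ 0.0625
After 'quiet': P(compromised) = 0.3·0.0625 / (0.3·0.0625 + 0.5·0.9375) ≈ 0.0385
After 'alert': P(compromised) = 0.7·0.0385 / (0.7·0.0385 + 0.5·0.9615) ≈ 0.0530

0.053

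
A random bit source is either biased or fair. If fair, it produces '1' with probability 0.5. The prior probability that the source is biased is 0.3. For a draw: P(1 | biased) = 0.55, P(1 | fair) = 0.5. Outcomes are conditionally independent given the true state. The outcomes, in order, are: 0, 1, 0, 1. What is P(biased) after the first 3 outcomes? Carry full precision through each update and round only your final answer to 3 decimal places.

0.276

After '0': P(biased) = 0.45·0.3000 / (0.45·0.3000 + 0.5·0.7000) ≈ 0.2784
After '1': P(biased) = 0.55·0.2784 / (0.55·0.2784 + 0.5·0.7216) ≈ 0.2979
After '0': P(biased) = 0.45·0.2979 / (0.45·0.2979 + 0.5·0.7021) ≈ 0.2763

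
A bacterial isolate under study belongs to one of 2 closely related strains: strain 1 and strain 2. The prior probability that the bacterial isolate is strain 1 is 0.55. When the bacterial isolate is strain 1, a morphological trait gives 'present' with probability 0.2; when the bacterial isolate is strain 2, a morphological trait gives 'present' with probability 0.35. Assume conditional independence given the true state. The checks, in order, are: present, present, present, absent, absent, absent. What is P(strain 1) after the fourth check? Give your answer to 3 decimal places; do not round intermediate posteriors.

After 'present': P(strain 1) = 0.2·0.5500 / (0.2·0.5500 + 0.35·0.4500) ≈ 0.4112
After 'present': P(strain 1) = 0.2·0.4112 / (0.2·0.4112 + 0.35·0.5888) ≈ 0.2853
After 'present': P(strain 1) = 0.2·0.2853 / (0.2·0.2853 + 0.35·0.7147) ≈ 0.1857
After 'absent': P(strain 1) = 0.8·0.1857 / (0.8·0.1857 + 0.65·0.8143) ≈ 0.2192

0.219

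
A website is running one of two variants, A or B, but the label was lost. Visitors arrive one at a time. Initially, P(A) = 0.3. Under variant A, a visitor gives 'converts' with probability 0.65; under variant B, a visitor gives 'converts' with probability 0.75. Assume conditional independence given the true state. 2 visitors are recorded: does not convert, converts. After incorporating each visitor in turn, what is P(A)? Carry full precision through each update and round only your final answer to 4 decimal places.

0.3421

After 'does not convert': P(A) = 0.35·0.3000 / (0.35·0.3000 + 0.25·0.7000) ≈ 0.3750
After 'converts': P(A) = 0.65·0.3750 / (0.65·0.3750 + 0.75·0.6250) ≈ 0.3421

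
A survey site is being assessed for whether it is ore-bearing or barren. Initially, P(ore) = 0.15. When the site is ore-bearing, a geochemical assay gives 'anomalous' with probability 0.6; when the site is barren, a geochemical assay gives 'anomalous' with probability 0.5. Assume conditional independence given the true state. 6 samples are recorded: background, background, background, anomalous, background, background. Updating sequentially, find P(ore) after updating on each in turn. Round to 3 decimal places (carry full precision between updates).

After 'background': P(ore) = 0.4·0.1500 / (0.4·0.1500 + 0.5·0.8500) ≈ 0.1237
After 'background': P(ore) = 0.4·0.1237 / (0.4·0.1237 + 0.5·0.8763) ≈ 0.1015
After 'background': P(ore) = 0.4·0.1015 / (0.4·0.1015 + 0.5·0.8985) ≈ 0.0829
After 'anomalous': P(ore) = 0.6·0.0829 / (0.6·0.0829 + 0.5·0.9171) ≈ 0.0978
After 'background': P(ore) = 0.4·0.0978 / (0.4·0.0978 + 0.5·0.9022) ≈ 0.0798
After 'background': P(ore) = 0.4·0.0798 / (0.4·0.0798 + 0.5·0.9202) ≈ 0.0649

0.065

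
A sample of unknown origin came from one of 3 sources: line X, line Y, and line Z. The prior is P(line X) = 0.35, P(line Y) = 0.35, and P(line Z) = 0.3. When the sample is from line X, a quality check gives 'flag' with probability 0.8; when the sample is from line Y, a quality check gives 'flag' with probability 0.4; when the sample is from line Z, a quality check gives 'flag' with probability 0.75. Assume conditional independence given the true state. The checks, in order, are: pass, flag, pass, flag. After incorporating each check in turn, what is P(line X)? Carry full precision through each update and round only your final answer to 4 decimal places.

0.2259

After 'pass': normaliser = 0.2·0.3500 + 0.6·0.3500 + 0.25·0.3000; P(line X) ≈ 0.1972, P(line Y) ≈ 0.5915, P(line Z) ≈ 0.2113
After 'flag': normaliser = 0.8·0.1972 + 0.4·0.5915 + 0.75·0.2113; P(line X) ≈ 0.2854, P(line Y) ≈ 0.4280, P(line Z) ≈ 0.2866
After 'pass': normaliser = 0.2·0.2854 + 0.6·0.4280 + 0.25·0.2866; P(line X) ≈ 0.1480, P(line Y) ≈ 0.6661, P(line Z) ≈ 0.1859
After 'flag': normaliser = 0.8·0.1480 + 0.4·0.6661 + 0.75·0.1859; P(line X) ≈ 0.2259, P(line Y) ≈ 0.5082, P(line Z) ≈ 0.2659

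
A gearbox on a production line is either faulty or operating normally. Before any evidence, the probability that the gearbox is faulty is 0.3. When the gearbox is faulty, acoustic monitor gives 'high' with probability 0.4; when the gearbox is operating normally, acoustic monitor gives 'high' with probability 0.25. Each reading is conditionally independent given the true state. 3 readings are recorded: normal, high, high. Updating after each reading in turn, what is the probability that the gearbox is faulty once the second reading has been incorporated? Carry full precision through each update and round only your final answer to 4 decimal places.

0.3542

After 'normal': P(faulty) = 0.6·0.3000 / (0.6·0.3000 + 0.75·0.7000) ≈ 0.2553
After 'high': P(faulty) = 0.4·0.2553 / (0.4·0.2553 + 0.25·0.7447) ≈ 0.3542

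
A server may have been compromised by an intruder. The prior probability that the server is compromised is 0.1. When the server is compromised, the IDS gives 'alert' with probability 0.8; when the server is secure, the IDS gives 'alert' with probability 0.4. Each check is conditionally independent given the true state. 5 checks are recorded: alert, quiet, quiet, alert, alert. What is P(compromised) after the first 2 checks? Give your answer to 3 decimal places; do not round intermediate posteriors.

0.069

After 'alert': P(compromised) = 0.8·0.1000 / (0.8·0.1000 + 0.4·0.9000) ≈ 0.1818
After 'quiet': P(compromised) = 0.2·0.1818 / (0.2·0.1818 + 0.6·0.8182) ≈ 0.0690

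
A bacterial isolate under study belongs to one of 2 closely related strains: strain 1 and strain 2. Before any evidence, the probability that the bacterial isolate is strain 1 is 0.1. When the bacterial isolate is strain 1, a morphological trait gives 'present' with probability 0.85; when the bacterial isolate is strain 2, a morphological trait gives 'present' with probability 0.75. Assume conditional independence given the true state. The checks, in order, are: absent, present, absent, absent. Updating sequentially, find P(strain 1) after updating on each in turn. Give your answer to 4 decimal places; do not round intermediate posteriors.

0.0265

After 'absent': P(strain 1) = 0.15·0.1000 / (0.15·0.1000 + 0.25·0.9000) ≈ 0.0625
After 'present': P(strain 1) = 0.85·0.0625 / (0.85·0.0625 + 0.75·0.9375) ≈ 0.0702
After 'absent': P(strain 1) = 0.15·0.0702 / (0.15·0.0702 + 0.25·0.9298) ≈ 0.0434
After 'absent': P(strain 1) = 0.15·0.0434 / (0.15·0.0434 + 0.25·0.9566) ≈ 0.0265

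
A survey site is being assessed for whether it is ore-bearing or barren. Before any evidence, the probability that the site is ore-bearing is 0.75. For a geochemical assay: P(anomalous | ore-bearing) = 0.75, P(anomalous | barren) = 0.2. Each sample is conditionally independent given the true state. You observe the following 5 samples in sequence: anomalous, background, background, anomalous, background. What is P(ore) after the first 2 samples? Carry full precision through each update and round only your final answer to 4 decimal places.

After 'anomalous': P(ore) = 0.75·0.7500 / (0.75·0.7500 + 0.2·0.2500) ≈ 0.9184
After 'background': P(ore) = 0.25·0.9184 / (0.25·0.9184 + 0.8·0.0816) ≈ 0.7785

0.7785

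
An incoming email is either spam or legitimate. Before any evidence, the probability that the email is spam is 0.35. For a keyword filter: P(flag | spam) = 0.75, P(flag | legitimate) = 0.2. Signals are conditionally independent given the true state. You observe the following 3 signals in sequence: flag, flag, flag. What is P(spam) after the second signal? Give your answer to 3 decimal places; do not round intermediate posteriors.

After 'flag': P(spam) = 0.75·0.3500 / (0.75·0.3500 + 0.2·0.6500) ≈ 0.6688
After 'flag': P(spam) = 0.75·0.6688 / (0.75·0.6688 + 0.2·0.3312) ≈ 0.8833

0.883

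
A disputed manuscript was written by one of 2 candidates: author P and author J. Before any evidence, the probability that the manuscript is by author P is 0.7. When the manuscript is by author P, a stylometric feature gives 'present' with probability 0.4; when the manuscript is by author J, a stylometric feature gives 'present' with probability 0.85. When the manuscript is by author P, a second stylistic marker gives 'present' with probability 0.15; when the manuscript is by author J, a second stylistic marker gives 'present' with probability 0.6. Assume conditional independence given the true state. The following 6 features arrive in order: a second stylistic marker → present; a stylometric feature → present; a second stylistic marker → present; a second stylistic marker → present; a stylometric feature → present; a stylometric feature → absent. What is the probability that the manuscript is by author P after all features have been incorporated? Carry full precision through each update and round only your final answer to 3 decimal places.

After a second stylistic marker='present': P(author P) = 0.15·0.7000 / (0.15·0.7000 + 0.6·0.3000) ≈ 0.3684
After a stylometric feature='present': P(author P) = 0.4·0.3684 / (0.4·0.3684 + 0.85·0.6316) ≈ 0.2154
After a second stylistic marker='present': P(author P) = 0.15·0.2154 / (0.15·0.2154 + 0.6·0.7846) ≈ 0.0642
After a second stylistic marker='present': P(author P) = 0.15·0.0642 / (0.15·0.0642 + 0.6·0.9358) ≈ 0.0169
After a stylometric feature='present': P(author P) = 0.4·0.0169 / (0.4·0.0169 + 0.85·0.9831) ≈ 0.0080
After a stylometric feature='absent': P(author P) = 0.6·0.0080 / (0.6·0.0080 + 0.15·0.9920) ≈ 0.0313

0.031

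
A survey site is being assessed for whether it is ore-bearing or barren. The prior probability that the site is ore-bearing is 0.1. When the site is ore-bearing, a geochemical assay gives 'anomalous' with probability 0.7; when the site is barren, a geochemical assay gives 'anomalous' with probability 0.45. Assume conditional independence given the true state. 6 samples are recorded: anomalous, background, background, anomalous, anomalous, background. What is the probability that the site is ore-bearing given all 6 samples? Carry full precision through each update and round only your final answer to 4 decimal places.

0.0636

After 'anomalous': P(ore) = 0.7·0.1000 / (0.7·0.1000 + 0.45·0.9000) ≈ 0.1474
After 'background': P(ore) = 0.3·0.1474 / (0.3·0.1474 + 0.55·0.8526) ≈ 0.0862
After 'background': P(ore) = 0.3·0.0862 / (0.3·0.0862 + 0.55·0.9138) ≈ 0.0489
After 'anomalous': P(ore) = 0.7·0.0489 / (0.7·0.0489 + 0.45·0.9511) ≈ 0.0741
After 'anomalous': P(ore) = 0.7·0.0741 / (0.7·0.0741 + 0.45·0.9259) ≈ 0.1107
After 'background': P(ore) = 0.3·0.1107 / (0.3·0.1107 + 0.55·0.8893) ≈ 0.0636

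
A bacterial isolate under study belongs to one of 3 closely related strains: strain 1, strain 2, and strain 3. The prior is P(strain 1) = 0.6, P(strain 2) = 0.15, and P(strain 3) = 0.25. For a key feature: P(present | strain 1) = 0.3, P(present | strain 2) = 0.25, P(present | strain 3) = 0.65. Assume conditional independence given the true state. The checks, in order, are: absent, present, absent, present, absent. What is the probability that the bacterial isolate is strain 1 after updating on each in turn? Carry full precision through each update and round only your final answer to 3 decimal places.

After 'absent': normaliser = 0.7·0.6000 + 0.75·0.1500 + 0.35·0.2500; P(strain 1) ≈ 0.6774, P(strain 2) ≈ 0.1815, P(strain 3) ≈ 0.1411
After 'present': normaliser = 0.3·0.6774 + 0.25·0.1815 + 0.65·0.1411; P(strain 1) ≈ 0.5972, P(strain 2) ≈ 0.1333, P(strain 3) ≈ 0.2695
After 'absent': normaliser = 0.7·0.5972 + 0.75·0.1333 + 0.35·0.2695; P(strain 1) ≈ 0.6827, P(strain 2) ≈ 0.1633, P(strain 3) ≈ 0.1541
After 'present': normaliser = 0.3·0.6827 + 0.25·0.1633 + 0.65·0.1541; P(strain 1) ≈ 0.5923, P(strain 2) ≈ 0.1180, P(strain 3) ≈ 0.2896
After 'absent': normaliser = 0.7·0.5923 + 0.75·0.1180 + 0.35·0.2896; P(strain 1) ≈ 0.6859, P(strain 2) ≈ 0.1465, P(strain 3) ≈ 0.1677

0.686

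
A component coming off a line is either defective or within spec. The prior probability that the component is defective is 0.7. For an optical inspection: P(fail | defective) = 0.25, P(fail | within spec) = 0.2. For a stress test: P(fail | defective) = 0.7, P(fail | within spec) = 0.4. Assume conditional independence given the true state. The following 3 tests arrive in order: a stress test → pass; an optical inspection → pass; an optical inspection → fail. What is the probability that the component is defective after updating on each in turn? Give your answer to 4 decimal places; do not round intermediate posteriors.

0.5776

After a stress test='pass': P(defective) = 0.3·0.7000 / (0.3·0.7000 + 0.6·0.3000) ≈ 0.5385
After an optical inspection='pass': P(defective) = 0.75·0.5385 / (0.75·0.5385 + 0.8·0.4615) ≈ 0.5224
After an optical inspection='fail': P(defective) = 0.25·0.5224 / (0.25·0.5224 + 0.2·0.4776) ≈ 0.5776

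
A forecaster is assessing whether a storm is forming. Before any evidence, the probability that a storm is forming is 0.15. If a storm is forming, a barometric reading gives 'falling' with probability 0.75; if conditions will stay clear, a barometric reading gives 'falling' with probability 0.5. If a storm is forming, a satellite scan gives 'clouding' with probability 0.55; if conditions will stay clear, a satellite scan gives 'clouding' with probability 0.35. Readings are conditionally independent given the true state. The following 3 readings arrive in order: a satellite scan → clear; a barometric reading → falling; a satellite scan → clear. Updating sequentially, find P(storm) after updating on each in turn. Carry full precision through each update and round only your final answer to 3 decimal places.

After a satellite scan='clear': P(storm) = 0.45·0.1500 / (0.45·0.1500 + 0.65·0.8500) ≈ 0.1089
After a barometric reading='falling': P(storm) = 0.75·0.1089 / (0.75·0.1089 + 0.5·0.8911) ≈ 0.1549
After a satellite scan='clear': P(storm) = 0.45·0.1549 / (0.45·0.1549 + 0.65·0.8451) ≈ 0.1126

0.113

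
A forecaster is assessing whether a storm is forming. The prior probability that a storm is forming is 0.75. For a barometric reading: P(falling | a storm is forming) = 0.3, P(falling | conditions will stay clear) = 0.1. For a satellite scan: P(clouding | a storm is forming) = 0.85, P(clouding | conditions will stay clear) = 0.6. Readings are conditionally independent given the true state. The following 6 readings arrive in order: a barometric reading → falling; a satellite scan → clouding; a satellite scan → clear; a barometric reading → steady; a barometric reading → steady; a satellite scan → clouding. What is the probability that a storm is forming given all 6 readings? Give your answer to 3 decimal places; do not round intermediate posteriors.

0.804

After a barometric reading='falling': P(storm) = 0.3·0.7500 / (0.3·0.7500 + 0.1·0.2500) ≈ 0.9000
After a satellite scan='clouding': P(storm) = 0.85·0.9000 / (0.85·0.9000 + 0.6·0.1000) ≈ 0.9273
After a satellite scan='clear': P(storm) = 0.15·0.9273 / (0.15·0.9273 + 0.4·0.0727) ≈ 0.8270
After a barometric reading='steady': P(storm) = 0.7·0.8270 / (0.7·0.8270 + 0.9·0.1730) ≈ 0.7881
After a barometric reading='steady': P(storm) = 0.7·0.7881 / (0.7·0.7881 + 0.9·0.2119) ≈ 0.7431
After a satellite scan='clouding': P(storm) = 0.85·0.7431 / (0.85·0.7431 + 0.6·0.2569) ≈ 0.8038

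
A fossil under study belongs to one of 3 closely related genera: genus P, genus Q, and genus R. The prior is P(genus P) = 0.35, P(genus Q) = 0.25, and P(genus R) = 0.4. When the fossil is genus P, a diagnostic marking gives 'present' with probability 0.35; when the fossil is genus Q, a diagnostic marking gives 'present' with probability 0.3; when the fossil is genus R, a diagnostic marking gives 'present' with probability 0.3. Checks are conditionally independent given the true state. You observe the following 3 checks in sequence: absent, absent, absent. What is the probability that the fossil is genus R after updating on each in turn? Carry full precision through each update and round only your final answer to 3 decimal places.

After 'absent': normaliser = 0.65·0.3500 + 0.7·0.2500 + 0.7·0.4000; P(genus P) ≈ 0.3333, P(genus Q) ≈ 0.2564, P(genus R) ≈ 0.4103
After 'absent': normaliser = 0.65·0.3333 + 0.7·0.2564 + 0.7·0.4103; P(genus P) ≈ 0.3171, P(genus Q) ≈ 0.2627, P(genus R) ≈ 0.4203
After 'absent': normaliser = 0.65·0.3171 + 0.7·0.2627 + 0.7·0.4203; P(genus P) ≈ 0.3012, P(genus Q) ≈ 0.2688, P(genus R) ≈ 0.4300

0.430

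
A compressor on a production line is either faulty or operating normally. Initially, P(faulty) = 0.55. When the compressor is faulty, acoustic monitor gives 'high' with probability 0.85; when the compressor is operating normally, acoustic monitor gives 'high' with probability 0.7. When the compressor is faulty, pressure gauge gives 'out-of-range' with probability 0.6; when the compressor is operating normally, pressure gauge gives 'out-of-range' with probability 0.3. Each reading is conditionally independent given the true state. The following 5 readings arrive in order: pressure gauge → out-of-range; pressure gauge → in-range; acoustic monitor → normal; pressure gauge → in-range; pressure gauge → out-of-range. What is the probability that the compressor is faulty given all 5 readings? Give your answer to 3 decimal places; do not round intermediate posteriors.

0.444

After pressure gauge='out-of-range': P(faulty) = 0.6·0.5500 / (0.6·0.5500 + 0.3·0.4500) ≈ 0.7097
After pressure gauge='in-range': P(faulty) = 0.4·0.7097 / (0.4·0.7097 + 0.7·0.2903) ≈ 0.5828
After acoustic monitor='normal': P(faulty) = 0.15·0.5828 / (0.15·0.5828 + 0.3·0.4172) ≈ 0.4112
After pressure gauge='in-range': P(faulty) = 0.4·0.4112 / (0.4·0.4112 + 0.7·0.5888) ≈ 0.2853
After pressure gauge='out-of-range': P(faulty) = 0.6·0.2853 / (0.6·0.2853 + 0.3·0.7147) ≈ 0.4439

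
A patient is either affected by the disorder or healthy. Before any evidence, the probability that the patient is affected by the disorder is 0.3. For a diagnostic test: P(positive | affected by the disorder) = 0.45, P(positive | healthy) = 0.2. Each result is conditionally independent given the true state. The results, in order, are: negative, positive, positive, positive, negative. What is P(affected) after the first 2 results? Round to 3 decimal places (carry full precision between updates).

Each posterior becomes the prior for the next update.
After 'negative': P(affected) = 0.55·0.3000 / (0.55·0.3000 + 0.8·0.7000) ≈ 0.2276
After 'positive': P(affected) = 0.45·0.2276 / (0.45·0.2276 + 0.2·0.7724) ≈ 0.3987

0.399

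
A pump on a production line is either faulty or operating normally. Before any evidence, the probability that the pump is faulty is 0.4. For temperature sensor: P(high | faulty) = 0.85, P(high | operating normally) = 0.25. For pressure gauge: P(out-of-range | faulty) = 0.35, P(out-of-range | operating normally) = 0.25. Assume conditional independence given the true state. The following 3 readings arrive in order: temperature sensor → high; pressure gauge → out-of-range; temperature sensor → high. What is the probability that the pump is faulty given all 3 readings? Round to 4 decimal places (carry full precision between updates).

Apply Bayes' rule sequentially, carrying P(faulty) forward.
After temperature sensor='high': P(faulty) = 0.85·0.4000 / (0.85·0.4000 + 0.25·0.6000) ≈ 0.6939
After pressure gauge='out-of-range': P(faulty) = 0.35·0.6939 / (0.35·0.6939 + 0.25·0.3061) ≈ 0.7604
After temperature sensor='high': P(faulty) = 0.85·0.7604 / (0.85·0.7604 + 0.25·0.2396) ≈ 0.9152

0.9152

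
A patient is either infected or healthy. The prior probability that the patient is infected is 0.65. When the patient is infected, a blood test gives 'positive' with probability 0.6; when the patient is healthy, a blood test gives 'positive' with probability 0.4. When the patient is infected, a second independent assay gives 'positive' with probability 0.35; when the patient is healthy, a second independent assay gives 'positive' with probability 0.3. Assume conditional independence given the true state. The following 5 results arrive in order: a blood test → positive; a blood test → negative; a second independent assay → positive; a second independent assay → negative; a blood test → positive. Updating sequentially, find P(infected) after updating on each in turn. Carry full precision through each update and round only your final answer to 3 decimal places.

Each posterior becomes the prior for the next update.
After a blood test='positive': P(infected) = 0.6·0.6500 / (0.6·0.6500 + 0.4·0.3500) ≈ 0.7358
After a blood test='negative': P(infected) = 0.4·0.7358 / (0.4·0.7358 + 0.6·0.2642) ≈ 0.6500
After a second independent assay='positive': P(infected) = 0.35·0.6500 / (0.35·0.6500 + 0.3·0.3500) ≈ 0.6842
After a second independent assay='negative': P(infected) = 0.65·0.6842 / (0.65·0.6842 + 0.7·0.3158) ≈ 0.6680
After a blood test='positive': P(infected) = 0.6·0.6680 / (0.6·0.6680 + 0.4·0.3320) ≈ 0.7511

0.751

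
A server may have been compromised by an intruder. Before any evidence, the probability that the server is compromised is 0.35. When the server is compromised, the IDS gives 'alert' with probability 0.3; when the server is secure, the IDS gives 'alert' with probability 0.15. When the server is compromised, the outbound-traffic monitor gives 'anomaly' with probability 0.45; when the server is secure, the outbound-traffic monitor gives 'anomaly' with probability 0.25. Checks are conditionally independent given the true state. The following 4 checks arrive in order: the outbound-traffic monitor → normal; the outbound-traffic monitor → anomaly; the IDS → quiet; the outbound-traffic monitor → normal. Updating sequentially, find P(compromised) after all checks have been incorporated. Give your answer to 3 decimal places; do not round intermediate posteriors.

After the outbound-traffic monitor='normal': P(compromised) = 0.55·0.3500 / (0.55·0.3500 + 0.75·0.6500) ≈ 0.2831
After the outbound-traffic monitor='anomaly': P(compromised) = 0.45·0.2831 / (0.45·0.2831 + 0.25·0.7169) ≈ 0.4155
After the IDS='quiet': P(compromised) = 0.7·0.4155 / (0.7·0.4155 + 0.85·0.5845) ≈ 0.3692
After the outbound-traffic monitor='normal': P(compromised) = 0.55·0.3692 / (0.55·0.3692 + 0.75·0.6308) ≈ 0.3003

0.300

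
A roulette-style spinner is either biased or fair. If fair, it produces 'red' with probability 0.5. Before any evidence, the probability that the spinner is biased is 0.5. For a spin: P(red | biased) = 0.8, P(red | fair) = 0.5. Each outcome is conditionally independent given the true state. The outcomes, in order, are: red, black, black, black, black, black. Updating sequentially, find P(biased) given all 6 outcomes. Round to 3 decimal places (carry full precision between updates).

After 'red': P(biased) = 0.8·0.5000 / (0.8·0.5000 + 0.5·0.5000) ≈ 0.6154
After 'black': P(biased) = 0.2·0.6154 / (0.2·0.6154 + 0.5·0.3846) ≈ 0.3902
After 'black': P(biased) = 0.2·0.3902 / (0.2·0.3902 + 0.5·0.6098) ≈ 0.2038
After 'black': P(biased) = 0.2·0.2038 / (0.2·0.2038 + 0.5·0.7962) ≈ 0.0929
After 'black': P(biased) = 0.2·0.0929 / (0.2·0.0929 + 0.5·0.9071) ≈ 0.0393
After 'black': P(biased) = 0.2·0.0393 / (0.2·0.0393 + 0.5·0.9607) ≈ 0.0161

0.016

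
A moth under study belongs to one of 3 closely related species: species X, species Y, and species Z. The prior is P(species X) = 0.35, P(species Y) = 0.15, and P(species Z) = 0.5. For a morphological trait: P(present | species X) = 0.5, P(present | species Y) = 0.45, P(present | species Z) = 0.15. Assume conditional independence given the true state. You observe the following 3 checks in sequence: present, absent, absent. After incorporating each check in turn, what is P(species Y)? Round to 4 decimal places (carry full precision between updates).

Apply Bayes' rule sequentially, carrying P(species Y) forward.
After 'present': normaliser = 0.5·0.3500 + 0.45·0.1500 + 0.15·0.5000; P(species X) ≈ 0.5512, P(species Y) ≈ 0.2126, P(species Z) ≈ 0.2362
After 'absent': normaliser = 0.5·0.5512 + 0.55·0.2126 + 0.85·0.2362; P(species X) ≈ 0.4645, P(species Y) ≈ 0.1971, P(species Z) ≈ 0.3384
After 'absent': normaliser = 0.5·0.4645 + 0.55·0.1971 + 0.85·0.3384; P(species X) ≈ 0.3696, P(species Y) ≈ 0.1725, P(species Z) ≈ 0.4578

0.1725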